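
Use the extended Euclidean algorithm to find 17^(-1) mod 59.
Extended GCD: 17(7) + 59(-2) = 1. So 17^(-1) ≡ 7 (mod 59). Verify: 17 × 7 = 119 ≡ 1 (mod 59)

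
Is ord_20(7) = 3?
Powers of 7 mod 20: 7^1≡7, 7^2≡9, 7^3≡3, 7^4≡1. 7^3≡3≢1, so ord ≠ 3. No, the actual order is 4.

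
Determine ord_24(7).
Powers of 7 mod 24: 7^1≡7, 7^2≡1. Order = 2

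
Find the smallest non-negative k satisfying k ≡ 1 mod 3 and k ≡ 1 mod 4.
M = 3 × 4 = 12. M₁ = 4, y₁ ≡ 1 mod 3. M₂ = 3, y₂ ≡ 3 mod 4. k = 1×4×1 + 1×3×3 ≡ 1 mod 12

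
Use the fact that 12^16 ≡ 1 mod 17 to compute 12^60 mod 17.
By Fermat: 12^{16} ≡ 1 mod 17. 60 = 3×16 + 12. So 12^{60} ≡ 12^{12} ≡ 4 mod 17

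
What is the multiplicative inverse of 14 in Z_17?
Since 17 is prime, by Fermat 14^(-1) ≡ 14^{15} ≡ 11 (mod 17). Verify: 14 × 11 = 154 ≡ 1 (mod 17)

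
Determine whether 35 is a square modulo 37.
By Euler's criterion: 35^{18} ≡ 36 mod 37. Since this equals -1 (≡ 36), 35 is not a QR.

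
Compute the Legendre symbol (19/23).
(19/23) = 19^{11} mod 23 = -1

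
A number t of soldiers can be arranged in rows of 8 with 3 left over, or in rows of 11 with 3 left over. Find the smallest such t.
M = 8 × 11 = 88. M₁ = 11, y₁ ≡ 3 mod 8. M₂ = 8, y₂ ≡ 7 mod 11. t = 3×11×3 + 3×8×7 ≡ 3 mod 88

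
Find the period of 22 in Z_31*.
Powers of 22 mod 31: 22^1≡22, 22^2≡19, 22^3≡15, 22^4≡20, 22^5≡6, 22^6≡8, 22^7≡21, 22^8≡28, 22^9≡27, 22^10≡5, 22^11≡17, 22^12≡2, 22^13≡13, 22^14≡7, 22^15≡30, 22^16≡9, 22^17≡12, 22^18≡16, 22^19≡11, 22^20≡25, 22^21≡23, 22^22≡10, 22^23≡3, 22^24≡4, 22^25≡26, 22^26≡14, 22^27≡29, 22^28≡18, 22^29≡24, 22^30≡1. Order = 30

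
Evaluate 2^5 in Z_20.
By repeated squaring mod 20: 2^{1}≡2, 2^{2}≡4, 2^{4}≡16. Then 2^{5} = 2^{4+1} ≡ 16 × 2 ≡ 12 mod 20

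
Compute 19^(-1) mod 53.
Since 53 is prime, by Fermat 19^(-1) ≡ 19^{51} ≡ 14 mod 53. Verify: 19 × 14 = 266 ≡ 1 mod 53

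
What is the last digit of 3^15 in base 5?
Using Fermat: 3^{4} ≡ 1 (mod 5). 15 ≡ 3 (mod 4). So 3^{15} ≡ 3^{3} ≡ 2 (mod 5)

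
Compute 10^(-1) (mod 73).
Since 73 is prime, by Fermat 10^(-1) ≡ 10^{71} ≡ 22 (mod 73). Verify: 10 × 22 = 220 ≡ 1 (mod 73)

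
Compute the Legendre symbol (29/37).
(29/37) = 29^{18} mod 37 = -1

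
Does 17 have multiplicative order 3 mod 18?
Powers of 17 mod 18: 17^1≡17, 17^2≡1. Already 17^2≡1, so the order is 2 < 3. No, the actual order is 2.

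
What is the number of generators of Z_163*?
Number of primitive roots mod 163 = φ(p-1) = φ(162) = 54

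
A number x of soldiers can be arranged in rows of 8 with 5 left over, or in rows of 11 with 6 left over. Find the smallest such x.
M = 8 × 11 = 88. M₁ = 11, y₁ ≡ 3 mod 8. M₂ = 8, y₂ ≡ 7 mod 11. x = 5×11×3 + 6×8×7 ≡ 61 mod 88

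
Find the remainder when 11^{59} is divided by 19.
By Fermat: 11^{18} ≡ 1 (mod 19). 59 = 3×18 + 5. So 11^{59} ≡ 11^{5} ≡ 7 (mod 19)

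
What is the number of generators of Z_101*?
There are φ(101-1) = φ(100) = 40 primitive roots modulo 101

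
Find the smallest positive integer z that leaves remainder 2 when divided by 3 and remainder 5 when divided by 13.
M = 3 × 13 = 39. M₁ = 13, y₁ ≡ 1 (mod 3). M₂ = 3, y₂ ≡ 9 (mod 13). z = 2×13×1 + 5×3×9 ≡ 5 (mod 39)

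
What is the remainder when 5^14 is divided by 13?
Using Fermat: 5^{12} ≡ 1 (mod 13). 14 ≡ 2 (mod 12). So 5^{14} ≡ 5^{2} ≡ 12 (mod 13)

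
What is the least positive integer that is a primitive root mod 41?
g = 6. Powers: [6, 36, 11, 25, 27, 39, 29, ...] generates all 40 non-zero residues.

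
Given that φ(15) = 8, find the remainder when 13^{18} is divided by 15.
By Euler: 13^{8} ≡ 1 mod 15 since gcd(13, 15) = 1. 18 = 2×8 + 2. So 13^{18} ≡ 13^{2} ≡ 4 mod 15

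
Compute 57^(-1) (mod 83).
Since 83 is prime, by Fermat 57^(-1) ≡ 57^{81} ≡ 67 (mod 83). Verify: 57 × 67 = 3819 ≡ 1 (mod 83)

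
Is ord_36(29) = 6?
Powers of 29 mod 36: 29^1≡29, 29^2≡13, 29^3≡17, 29^4≡25, 29^5≡5, 29^6≡1. First k with 29^k≡1 is k=6. Yes, ord_36(29) = 6.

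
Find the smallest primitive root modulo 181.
g = 2. For each prime q|180: 2^{90}≡180, 2^{60}≡48, 2^{36}≡59, none ≡ 1, so ord_181(2) = 180 and 2 is a primitive root.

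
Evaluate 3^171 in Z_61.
Using Fermat: 3^{60} ≡ 1 (mod 61). 171 ≡ 51 (mod 60). So 3^{171} ≡ 3^{51} ≡ 3 (mod 61)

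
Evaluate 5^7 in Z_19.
By repeated squaring mod 19: 5^{1}≡5, 5^{2}≡6, 5^{4}≡17. Then 5^{7} = 5^{4+2+1} ≡ 17 × 6 × 5 ≡ 16 mod 19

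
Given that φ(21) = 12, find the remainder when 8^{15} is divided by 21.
By Euler: 8^{12} ≡ 1 mod 21 since gcd(8, 21) = 1. 15 = 1×12 + 3. So 8^{15} ≡ 8^{3} ≡ 8 mod 21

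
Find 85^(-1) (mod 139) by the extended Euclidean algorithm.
Extended GCD: 85(18) + 139(-11) = 1. So 85^(-1) ≡ 18 (mod 139). Verify: 85 × 18 = 1530 ≡ 1 (mod 139)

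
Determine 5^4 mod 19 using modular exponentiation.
5^{4} = 625 ≡ 17 mod 19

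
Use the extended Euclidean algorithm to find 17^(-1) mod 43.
Extended GCD: 17(-5) + 43(2) = 1. So 17^(-1) ≡ -5 ≡ 38 (mod 43). Verify: 17 × 38 = 646 ≡ 1 (mod 43)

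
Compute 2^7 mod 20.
By repeated squaring (mod 20): 2^{1}≡2, 2^{2}≡4, 2^{4}≡16. Then 2^{7} = 2^{4+2+1} ≡ 16 × 4 × 2 ≡ 8 (mod 20)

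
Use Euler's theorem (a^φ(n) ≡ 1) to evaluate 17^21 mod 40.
By Euler: 17^{16} ≡ 1 (mod 40) since gcd(17, 40) = 1. 21 = 1×16 + 5. So 17^{21} ≡ 17^{5} ≡ 17 (mod 40)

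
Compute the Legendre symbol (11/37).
(11/37) = 11^{18} mod 37 = 1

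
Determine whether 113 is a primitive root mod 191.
ord_191(113) divides 190. For each prime q|190: 113^{95}≡190, 113^{38}≡184, 113^{10}≡69, none ≡ 1. So 113 has order 190 and is a primitive root mod 191.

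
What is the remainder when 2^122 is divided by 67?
Using Fermat: 2^{66} ≡ 1 (mod 67). 122 ≡ 56 (mod 66). So 2^{122} ≡ 2^{56} ≡ 60 (mod 67)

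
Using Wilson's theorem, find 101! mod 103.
(102)! = (101)! × (102) ≡ -1 mod 103. So (101)! ≡ -1 × (102)^(-1) ≡ (-1)×(-1) = 1 mod 103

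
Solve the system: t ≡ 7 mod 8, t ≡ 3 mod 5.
M = 8 × 5 = 40. M₁ = 5, y₁ ≡ 5 mod 8. M₂ = 8, y₂ ≡ 2 mod 5. t = 7×5×5 + 3×8×2 ≡ 23 mod 40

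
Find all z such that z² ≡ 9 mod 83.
The square roots of 9 mod 83 are 3 and 80. Verify: 3² = 9 ≡ 9 mod 83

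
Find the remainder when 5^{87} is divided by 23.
By Fermat: 5^{22} ≡ 1 (mod 23). 87 = 3×22 + 21. So 5^{87} ≡ 5^{21} ≡ 14 (mod 23)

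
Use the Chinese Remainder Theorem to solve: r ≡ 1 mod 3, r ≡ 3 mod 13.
M = 3 × 13 = 39. M₁ = 13, y₁ ≡ 1 mod 3. M₂ = 3, y₂ ≡ 9 mod 13. r = 1×13×1 + 3×3×9 ≡ 16 mod 39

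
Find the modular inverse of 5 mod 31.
Since 31 is prime, by Fermat 5^(-1) ≡ 5^{29} ≡ 25 (mod 31). Verify: 5 × 25 = 125 ≡ 1 (mod 31)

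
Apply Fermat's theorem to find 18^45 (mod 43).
By Fermat: 18^{42} ≡ 1 (mod 43). So 18^{45} = 18^{42} · 18^{3} ≡ 18^{3} ≡ 27 (mod 43)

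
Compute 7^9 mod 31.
By repeated squaring mod 31: 7^{1}≡7, 7^{2}≡18, 7^{4}≡14, 7^{8}≡10. Then 7^{9} = 7^{8+1} ≡ 10 × 7 ≡ 8 mod 31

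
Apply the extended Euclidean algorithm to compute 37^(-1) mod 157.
Extended GCD: 37(17) + 157(-4) = 1. So 37^(-1) ≡ 17 (mod 157). Verify: 37 × 17 = 629 ≡ 1 (mod 157)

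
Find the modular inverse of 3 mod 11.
Since 11 is prime, by Fermat 3^(-1) ≡ 3^{9} ≡ 4 (mod 11). Verify: 3 × 4 = 12 ≡ 1 (mod 11)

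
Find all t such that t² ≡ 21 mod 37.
The square roots of 21 mod 37 are 13 and 24. Verify: 13² = 169 ≡ 21 mod 37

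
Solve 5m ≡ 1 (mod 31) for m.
Since 31 is prime, by Fermat 5^(-1) ≡ 5^{29} ≡ 25 (mod 31). Verify: 5 × 25 = 125 ≡ 1 (mod 31)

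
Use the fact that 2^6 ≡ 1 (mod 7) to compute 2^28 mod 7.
By Fermat: 2^{6} ≡ 1 (mod 7). 28 = 4×6 + 4. So 2^{28} ≡ 2^{4} ≡ 2 (mod 7)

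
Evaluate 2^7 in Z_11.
By repeated squaring mod 11: 2^{1}≡2, 2^{2}≡4, 2^{4}≡5. Then 2^{7} = 2^{4+2+1} ≡ 5 × 4 × 2 ≡ 7 mod 11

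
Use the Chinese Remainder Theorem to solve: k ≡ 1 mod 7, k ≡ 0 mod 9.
M = 7 × 9 = 63. M₁ = 9, y₁ ≡ 4 mod 7. M₂ = 7, y₂ ≡ 4 mod 9. k = 1×9×4 + 0×7×4 ≡ 36 mod 63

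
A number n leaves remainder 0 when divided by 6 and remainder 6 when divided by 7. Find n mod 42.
M = 6 × 7 = 42. M₁ = 7, y₁ ≡ 1 mod 6. M₂ = 6, y₂ ≡ 6 mod 7. n = 0×7×1 + 6×6×6 ≡ 6 mod 42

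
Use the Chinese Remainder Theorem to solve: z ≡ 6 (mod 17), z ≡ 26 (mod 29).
M = 17 × 29 = 493. M₁ = 29, y₁ ≡ 10 (mod 17). M₂ = 17, y₂ ≡ 12 (mod 29). z = 6×29×10 + 26×17×12 ≡ 142 (mod 493)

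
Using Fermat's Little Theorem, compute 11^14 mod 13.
By Fermat: 11^{12} ≡ 1 mod 13. So 11^{14} = 11^{12} · 11^{2} ≡ 11^{2} ≡ 4 mod 13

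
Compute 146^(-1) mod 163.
Since 163 is prime, by Fermat 146^(-1) ≡ 146^{161} ≡ 115 mod 163. Verify: 146 × 115 = 16790 ≡ 1 mod 163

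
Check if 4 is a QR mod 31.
By Euler's criterion: 4^{15} ≡ 1 mod 31. Since this equals 1, 4 is a QR.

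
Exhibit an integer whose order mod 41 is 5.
10 has order 5 mod 41 since 10^{5} ≡ 1 (mod 41) and no smaller power works.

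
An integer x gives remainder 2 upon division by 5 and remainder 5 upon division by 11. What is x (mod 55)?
M = 5 × 11 = 55. M₁ = 11, y₁ ≡ 1 (mod 5). M₂ = 5, y₂ ≡ 9 (mod 11). x = 2×11×1 + 5×5×9 ≡ 27 (mod 55)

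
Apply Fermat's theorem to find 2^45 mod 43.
By Fermat: 2^{42} ≡ 1 mod 43. So 2^{45} = 2^{42} · 2^{3} ≡ 2^{3} ≡ 8 mod 43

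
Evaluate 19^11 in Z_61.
By repeated squaring mod 61: 19^{1}≡19, 19^{2}≡56, 19^{4}≡25, 19^{8}≡15. Then 19^{11} = 19^{8+2+1} ≡ 15 × 56 × 19 ≡ 39 mod 61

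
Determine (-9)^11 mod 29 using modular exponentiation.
By repeated squaring (mod 29): (-9)^{1}≡20, (-9)^{2}≡23, (-9)^{4}≡7, (-9)^{8}≡20. Then (-9)^{11} = (-9)^{8+2+1} ≡ 20 × 23 × 20 ≡ 7 (mod 29)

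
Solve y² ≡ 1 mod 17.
The square roots of 1 mod 17 are 1 and 16. Verify: 1² = 1 ≡ 1 mod 17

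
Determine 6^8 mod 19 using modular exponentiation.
By repeated squaring mod 19: 6^{1}≡6, 6^{2}≡17, 6^{4}≡4, 6^{8}≡16. So 6^{8} ≡ 16 mod 19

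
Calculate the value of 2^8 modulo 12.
By repeated squaring mod 12: 2^{1}≡2, 2^{2}≡4, 2^{4}≡4, 2^{8}≡4. So 2^{8} ≡ 4 mod 12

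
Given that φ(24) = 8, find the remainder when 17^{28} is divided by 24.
By Euler: 17^{8} ≡ 1 (mod 24) since gcd(17, 24) = 1. 28 = 3×8 + 4. So 17^{28} ≡ 17^{4} ≡ 1 (mod 24)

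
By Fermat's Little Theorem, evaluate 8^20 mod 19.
By Fermat: 8^{18} ≡ 1 (mod 19). So 8^{20} = 8^{18} · 8^{2} ≡ 8^{2} ≡ 7 (mod 19)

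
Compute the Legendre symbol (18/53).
(18/53) = 18^{26} mod 53 = -1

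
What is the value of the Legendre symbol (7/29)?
(7/29) = 7^{14} mod 29 = 1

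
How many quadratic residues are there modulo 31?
For prime 31, there are (p-1)/2 = (31-1)/2 = 15 quadratic residues (excluding 0).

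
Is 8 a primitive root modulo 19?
8^{6} ≡ 1 (mod 19) and 6 < 18, so ord_19(8) = 6 ≠ 18 and 8 is not a primitive root.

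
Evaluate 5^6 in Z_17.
By repeated squaring (mod 17): 5^{1}≡5, 5^{2}≡8, 5^{4}≡13. Then 5^{6} = 5^{4+2} ≡ 13 × 8 ≡ 2 (mod 17)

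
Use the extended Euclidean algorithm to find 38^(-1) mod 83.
Extended GCD: 38(-24) + 83(11) = 1. So 38^(-1) ≡ -24 ≡ 59 mod 83. Verify: 38 × 59 = 2242 ≡ 1 mod 83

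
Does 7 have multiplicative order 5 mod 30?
Powers of 7 mod 30: 7^1≡7, 7^2≡19, 7^3≡13, 7^4≡1. Already 7^4≡1, so the order is 4 < 5. No, the actual order is 4.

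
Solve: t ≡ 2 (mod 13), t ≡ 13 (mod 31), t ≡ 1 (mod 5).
M = 13 × 31 × 5 = 2015. M₁ = 155, y₁ ≡ 12 (mod 13). M₂ = 65, y₂ ≡ 21 (mod 31). M₃ = 403, y₃ ≡ 2 (mod 5). t = 2×155×12 + 13×65×21 + 1×403×2 ≡ 106 (mod 2015)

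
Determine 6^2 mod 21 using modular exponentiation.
6^{2} = 36 ≡ 15 mod 21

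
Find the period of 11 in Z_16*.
Powers of 11 mod 16: 11^1≡11, 11^2≡9, 11^3≡3, 11^4≡1. So the order of 11 is 4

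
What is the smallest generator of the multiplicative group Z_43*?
g = 3. For each prime q|42: 3^{21}≡42, 3^{14}≡36, 3^{6}≡41, none ≡ 1, so ord_43(3) = 42 and 3 is a primitive root.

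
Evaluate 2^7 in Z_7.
Using Fermat: 2^{6} ≡ 1 mod 7. 7 ≡ 1 mod 6. So 2^{7} ≡ 2^{1} ≡ 2 mod 7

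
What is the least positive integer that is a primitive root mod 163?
g = 2. For each prime q|162: 2^{81}≡162, 2^{54}≡104, none ≡ 1, so ord_163(2) = 162 and 2 is a primitive root.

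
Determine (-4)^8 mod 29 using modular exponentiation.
By repeated squaring (mod 29): (-4)^{1}≡25, (-4)^{2}≡16, (-4)^{4}≡24, (-4)^{8}≡25. So (-4)^{8} ≡ 25 (mod 29)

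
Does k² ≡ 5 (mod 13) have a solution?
By Euler's criterion: 5^{6} ≡ 12 (mod 13). Since this equals -1 (≡ 12), 5 is not a QR.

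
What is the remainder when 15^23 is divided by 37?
By repeated squaring (mod 37): 15^{1}≡15, 15^{2}≡3, 15^{4}≡9, 15^{8}≡7, 15^{16}≡12. Then 15^{23} = 15^{16+4+2+1} ≡ 12 × 9 × 3 × 15 ≡ 13 (mod 37)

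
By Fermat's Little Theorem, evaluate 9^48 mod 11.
By Fermat: 9^{10} ≡ 1 mod 11. 48 = 4×10 + 8. So 9^{48} ≡ 9^{8} ≡ 3 mod 11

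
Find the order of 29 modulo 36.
Powers of 29 mod 36: 29^1≡29, 29^2≡13, 29^3≡17, 29^4≡25, 29^5≡5, 29^6≡1. So the order of 29 is 6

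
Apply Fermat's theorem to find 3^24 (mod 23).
By Fermat: 3^{22} ≡ 1 (mod 23). So 3^{24} = 3^{22} · 3^{2} ≡ 3^{2} ≡ 9 (mod 23)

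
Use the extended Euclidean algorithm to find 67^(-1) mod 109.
Extended GCD: 67(-13) + 109(8) = 1. So 67^(-1) ≡ -13 ≡ 96 mod 109. Verify: 67 × 96 = 6432 ≡ 1 mod 109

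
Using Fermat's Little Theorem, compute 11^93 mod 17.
By Fermat: 11^{16} ≡ 1 (mod 17). 93 = 5×16 + 13. So 11^{93} ≡ 11^{13} ≡ 7 (mod 17)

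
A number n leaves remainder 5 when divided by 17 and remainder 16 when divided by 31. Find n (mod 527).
M = 17 × 31 = 527. M₁ = 31, y₁ ≡ 11 (mod 17). M₂ = 17, y₂ ≡ 11 (mod 31). n = 5×31×11 + 16×17×11 ≡ 481 (mod 527)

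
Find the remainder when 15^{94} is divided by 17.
By Fermat: 15^{16} ≡ 1 mod 17. 94 = 5×16 + 14. So 15^{94} ≡ 15^{14} ≡ 13 mod 17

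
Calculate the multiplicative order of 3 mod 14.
Powers of 3 mod 14: 3^1≡3, 3^2≡9, 3^3≡13, 3^4≡11, 3^5≡5, 3^6≡1. Order = 6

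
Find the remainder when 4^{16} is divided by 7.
By Fermat: 4^{6} ≡ 1 mod 7. 16 = 2×6 + 4. So 4^{16} ≡ 4^{4} ≡ 4 mod 7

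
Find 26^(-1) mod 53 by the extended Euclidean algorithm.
Extended GCD: 26(-2) + 53(1) = 1. So 26^(-1) ≡ -2 ≡ 51 mod 53. Verify: 26 × 51 = 1326 ≡ 1 mod 53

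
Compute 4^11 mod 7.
Using Fermat: 4^{6} ≡ 1 (mod 7). 11 ≡ 5 (mod 6). So 4^{11} ≡ 4^{5} ≡ 2 (mod 7)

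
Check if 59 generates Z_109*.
ord_109(59) divides 108. For each prime q|108: 59^{54}≡108, 59^{36}≡45, none ≡ 1. So 59 has order 108 and is a primitive root mod 109.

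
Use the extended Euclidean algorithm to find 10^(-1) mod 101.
Extended GCD: 10(-10) + 101(1) = 1. So 10^(-1) ≡ -10 ≡ 91 (mod 101). Verify: 10 × 91 = 910 ≡ 1 (mod 101)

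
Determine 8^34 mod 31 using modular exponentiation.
Using Fermat: 8^{30} ≡ 1 mod 31. 34 ≡ 4 mod 30. So 8^{34} ≡ 8^{4} ≡ 4 mod 31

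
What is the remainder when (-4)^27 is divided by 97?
By repeated squaring mod 97: (-4)^{1}≡93, (-4)^{2}≡16, (-4)^{4}≡62, (-4)^{8}≡61, (-4)^{16}≡35. Then (-4)^{27} = (-4)^{16+8+2+1} ≡ 35 × 61 × 16 × 93 ≡ 33 mod 97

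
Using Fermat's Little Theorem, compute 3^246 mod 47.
By Fermat: 3^{46} ≡ 1 mod 47. 246 ≡ 16 mod 46. So 3^{246} ≡ 3^{16} ≡ 32 mod 47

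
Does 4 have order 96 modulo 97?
4^{24} ≡ 1 mod 97 and 24 < 96, so ord_97(4) = 24 ≠ 96 and 4 is not a primitive root.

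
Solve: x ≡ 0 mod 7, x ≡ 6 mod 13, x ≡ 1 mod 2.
M = 7 × 13 × 2 = 182. M₁ = 26, y₁ ≡ 3 mod 7. M₂ = 14, y₂ ≡ 1 mod 13. M₃ = 91, y₃ ≡ 1 mod 2. x = 0×26×3 + 6×14×1 + 1×91×1 ≡ 175 mod 182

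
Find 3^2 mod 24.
3^{2} = 9 ≡ 9 mod 24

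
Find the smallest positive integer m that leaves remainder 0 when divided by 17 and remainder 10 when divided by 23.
M = 17 × 23 = 391. M₁ = 23, y₁ ≡ 3 mod 17. M₂ = 17, y₂ ≡ 19 mod 23. m = 0×23×3 + 10×17×19 ≡ 102 mod 391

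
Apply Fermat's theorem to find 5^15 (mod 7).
By Fermat: 5^{6} ≡ 1 (mod 7). 15 = 2×6 + 3. So 5^{15} ≡ 5^{3} ≡ 6 (mod 7)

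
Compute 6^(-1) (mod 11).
Since 11 is prime, by Fermat 6^(-1) ≡ 6^{9} ≡ 2 (mod 11). Verify: 6 × 2 = 12 ≡ 1 (mod 11)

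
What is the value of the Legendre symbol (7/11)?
(7/11) = 7^{5} mod 11 = -1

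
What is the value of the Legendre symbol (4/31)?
(4/31) = 4^{15} mod 31 = 1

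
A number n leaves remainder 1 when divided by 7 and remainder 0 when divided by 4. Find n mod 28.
M = 7 × 4 = 28. M₁ = 4, y₁ ≡ 2 mod 7. M₂ = 7, y₂ ≡ 3 mod 4. n = 1×4×2 + 0×7×3 ≡ 8 mod 28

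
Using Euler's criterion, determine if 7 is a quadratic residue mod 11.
By Euler's criterion: 7^{5} ≡ 10 mod 11. Since this equals -1 (≡ 10), 7 is not a QR.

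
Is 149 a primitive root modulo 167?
ord_167(149) divides 166. For each prime q|166: 149^{83}≡166, 149^{2}≡157, none ≡ 1. So 149 has order 166 and is a primitive root mod 167.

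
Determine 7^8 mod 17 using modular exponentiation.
By repeated squaring (mod 17): 7^{1}≡7, 7^{2}≡15, 7^{4}≡4, 7^{8}≡16. So 7^{8} ≡ 16 (mod 17)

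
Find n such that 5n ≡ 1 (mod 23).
Since 23 is prime, by Fermat 5^(-1) ≡ 5^{21} ≡ 14 (mod 23). Verify: 5 × 14 = 70 ≡ 1 (mod 23)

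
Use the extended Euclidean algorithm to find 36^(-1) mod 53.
Extended GCD: 36(-25) + 53(17) = 1. So 36^(-1) ≡ -25 ≡ 28 (mod 53). Verify: 36 × 28 = 1008 ≡ 1 (mod 53)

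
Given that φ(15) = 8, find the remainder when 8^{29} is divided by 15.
By Euler: 8^{8} ≡ 1 (mod 15) since gcd(8, 15) = 1. 29 = 3×8 + 5. So 8^{29} ≡ 8^{5} ≡ 8 (mod 15)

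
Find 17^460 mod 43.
Using Fermat: 17^{42} ≡ 1 mod 43. 460 ≡ 40 mod 42. So 17^{460} ≡ 17^{40} ≡ 25 mod 43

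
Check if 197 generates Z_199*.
ord_199(197) divides 198. For each prime q|198: 197^{99}≡198, 197^{66}≡106, 197^{18}≡61, none ≡ 1. So 197 has order 198 and is a primitive root mod 199.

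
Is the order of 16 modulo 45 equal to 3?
Powers of 16 mod 45: 16^1≡16, 16^2≡31, 16^3≡1. First k with 16^k≡1 is k=3. Yes, ord_45(16) = 3.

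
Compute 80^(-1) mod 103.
Since 103 is prime, by Fermat 80^(-1) ≡ 80^{101} ≡ 94 mod 103. Verify: 80 × 94 = 7520 ≡ 1 mod 103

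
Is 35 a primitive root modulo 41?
ord_41(35) divides 40. For each prime q|40: 35^{20}≡40, 35^{8}≡10, none ≡ 1. So 35 has order 40 and is a primitive root mod 41.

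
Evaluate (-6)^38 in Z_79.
By repeated squaring mod 79: (-6)^{1}≡73, (-6)^{2}≡36, (-6)^{4}≡32, (-6)^{8}≡76, (-6)^{16}≡9, (-6)^{32}≡2. Then (-6)^{38} = (-6)^{32+4+2} ≡ 2 × 32 × 36 ≡ 13 mod 79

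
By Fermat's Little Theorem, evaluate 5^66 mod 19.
By Fermat: 5^{18} ≡ 1 mod 19. 66 = 3×18 + 12. So 5^{66} ≡ 5^{12} ≡ 11 mod 19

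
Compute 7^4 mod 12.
7^{4} = 2401 ≡ 1 (mod 12)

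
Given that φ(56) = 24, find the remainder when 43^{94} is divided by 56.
By Euler: 43^{24} ≡ 1 mod 56 since gcd(43, 56) = 1. 94 = 3×24 + 22. So 43^{94} ≡ 43^{22} ≡ 1 mod 56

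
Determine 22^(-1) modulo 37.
Since 37 is prime, by Fermat 22^(-1) ≡ 22^{35} ≡ 32 (mod 37). Verify: 22 × 32 = 704 ≡ 1 (mod 37)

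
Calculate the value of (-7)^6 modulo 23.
By repeated squaring mod 23: (-7)^{1}≡16, (-7)^{2}≡3, (-7)^{4}≡9. Then (-7)^{6} = (-7)^{4+2} ≡ 9 × 3 ≡ 4 mod 23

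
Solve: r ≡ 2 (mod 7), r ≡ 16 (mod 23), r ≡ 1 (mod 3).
M = 7 × 23 × 3 = 483. M₁ = 69, y₁ ≡ 6 (mod 7). M₂ = 21, y₂ ≡ 11 (mod 23). M₃ = 161, y₃ ≡ 2 (mod 3). r = 2×69×6 + 16×21×11 + 1×161×2 ≡ 16 (mod 483)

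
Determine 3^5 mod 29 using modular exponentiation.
By repeated squaring (mod 29): 3^{1}≡3, 3^{2}≡9, 3^{4}≡23. Then 3^{5} = 3^{4+1} ≡ 23 × 3 ≡ 11 (mod 29)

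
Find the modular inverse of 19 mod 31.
Since 31 is prime, by Fermat 19^(-1) ≡ 19^{29} ≡ 18 (mod 31). Verify: 19 × 18 = 342 ≡ 1 (mod 31)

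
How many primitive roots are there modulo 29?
Number of primitive roots mod 29 = φ(p-1) = φ(28) = 12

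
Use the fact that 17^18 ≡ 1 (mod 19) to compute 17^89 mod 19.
By Fermat: 17^{18} ≡ 1 (mod 19). 89 = 4×18 + 17. So 17^{89} ≡ 17^{17} ≡ 9 (mod 19)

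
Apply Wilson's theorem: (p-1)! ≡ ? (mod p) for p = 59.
By Wilson's theorem, (58)! ≡ -1 ≡ 58 (mod 59)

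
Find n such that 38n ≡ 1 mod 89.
Since 89 is prime, by Fermat 38^(-1) ≡ 38^{87} ≡ 82 mod 89. Verify: 38 × 82 = 3116 ≡ 1 mod 89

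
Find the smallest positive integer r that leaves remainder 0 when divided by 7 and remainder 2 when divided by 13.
M = 7 × 13 = 91. M₁ = 13, y₁ ≡ 6 mod 7. M₂ = 7, y₂ ≡ 2 mod 13. r = 0×13×6 + 2×7×2 ≡ 28 mod 91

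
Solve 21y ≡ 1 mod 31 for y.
Since 31 is prime, by Fermat 21^(-1) ≡ 21^{29} ≡ 3 mod 31. Verify: 21 × 3 = 63 ≡ 1 mod 31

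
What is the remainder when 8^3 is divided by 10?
8^{3} = 512 ≡ 2 (mod 10)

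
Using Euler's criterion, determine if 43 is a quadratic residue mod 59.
By Euler's criterion: 43^{29} ≡ 58 mod 59. Since this equals -1 (≡ 58), 43 is not a QR.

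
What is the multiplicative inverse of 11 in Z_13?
Since 13 is prime, by Fermat 11^(-1) ≡ 11^{11} ≡ 6 (mod 13). Verify: 11 × 6 = 66 ≡ 1 (mod 13)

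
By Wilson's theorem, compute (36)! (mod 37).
By Wilson's theorem, (36)! ≡ -1 ≡ 36 (mod 37)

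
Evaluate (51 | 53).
(51/53) = 51^{26} mod 53 = -1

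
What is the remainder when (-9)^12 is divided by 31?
By repeated squaring (mod 31): (-9)^{1}≡22, (-9)^{2}≡19, (-9)^{4}≡20, (-9)^{8}≡28. Then (-9)^{12} = (-9)^{8+4} ≡ 28 × 20 ≡ 2 (mod 31)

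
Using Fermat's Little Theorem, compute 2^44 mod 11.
By Fermat: 2^{10} ≡ 1 mod 11. 44 = 4×10 + 4. So 2^{44} ≡ 2^{4} ≡ 5 mod 11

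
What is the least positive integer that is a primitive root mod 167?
g = 5. Powers: [5, 25, 125, 124, 119, 94, ...] generates all 166 non-zero residues.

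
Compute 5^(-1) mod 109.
Since 109 is prime, by Fermat 5^(-1) ≡ 5^{107} ≡ 22 mod 109. Verify: 5 × 22 = 110 ≡ 1 mod 109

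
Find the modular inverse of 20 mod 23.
Since 23 is prime, by Fermat 20^(-1) ≡ 20^{21} ≡ 15 (mod 23). Verify: 20 × 15 = 300 ≡ 1 (mod 23)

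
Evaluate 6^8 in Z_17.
By repeated squaring mod 17: 6^{1}≡6, 6^{2}≡2, 6^{4}≡4, 6^{8}≡16. So 6^{8} ≡ 16 mod 17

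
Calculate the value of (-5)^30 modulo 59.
By repeated squaring mod 59: (-5)^{1}≡54, (-5)^{2}≡25, (-5)^{4}≡35, (-5)^{8}≡45, (-5)^{16}≡19. Then (-5)^{30} = (-5)^{16+8+4+2} ≡ 19 × 45 × 35 × 25 ≡ 5 mod 59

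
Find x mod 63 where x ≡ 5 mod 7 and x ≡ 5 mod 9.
M = 7 × 9 = 63. M₁ = 9, y₁ ≡ 4 mod 7. M₂ = 7, y₂ ≡ 4 mod 9. x = 5×9×4 + 5×7×4 ≡ 5 mod 63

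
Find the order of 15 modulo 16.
Powers of 15 mod 16: 15^1≡15, 15^2≡1. So the order of 15 is 2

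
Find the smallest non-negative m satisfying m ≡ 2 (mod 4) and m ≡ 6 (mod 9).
M = 4 × 9 = 36. M₁ = 9, y₁ ≡ 1 (mod 4). M₂ = 4, y₂ ≡ 7 (mod 9). m = 2×9×1 + 6×4×7 ≡ 6 (mod 36)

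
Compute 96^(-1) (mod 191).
Since 191 is prime, by Fermat 96^(-1) ≡ 96^{189} ≡ 2 (mod 191). Verify: 96 × 2 = 192 ≡ 1 (mod 191)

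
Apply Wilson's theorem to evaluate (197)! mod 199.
(198)! = (197)! × (198) ≡ -1 (mod 199). So (197)! ≡ -1 × (198)^(-1) ≡ (-1)×(-1) = 1 (mod 199)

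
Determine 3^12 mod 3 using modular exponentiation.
By repeated squaring mod 3: 3^{1}≡0, 3^{2}≡0, 3^{4}≡0, 3^{8}≡0. Then 3^{12} = 3^{8+4} ≡ 0 × 0 ≡ 0 mod 3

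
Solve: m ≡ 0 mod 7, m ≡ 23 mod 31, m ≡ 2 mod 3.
M = 7 × 31 × 3 = 651. M₁ = 93, y₁ ≡ 4 mod 7. M₂ = 21, y₂ ≡ 3 mod 31. M₃ = 217, y₃ ≡ 1 mod 3. m = 0×93×4 + 23×21×3 + 2×217×1 ≡ 581 mod 651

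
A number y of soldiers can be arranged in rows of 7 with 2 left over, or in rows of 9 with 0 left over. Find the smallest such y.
M = 7 × 9 = 63. M₁ = 9, y₁ ≡ 4 (mod 7). M₂ = 7, y₂ ≡ 4 (mod 9). y = 2×9×4 + 0×7×4 ≡ 9 (mod 63)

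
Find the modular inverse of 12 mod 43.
Since 43 is prime, by Fermat 12^(-1) ≡ 12^{41} ≡ 18 (mod 43). Verify: 12 × 18 = 216 ≡ 1 (mod 43)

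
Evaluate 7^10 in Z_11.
Using Fermat: 7^{10} ≡ 1 (mod 11). 10 ≡ 0 (mod 10). So 7^{10} ≡ 7^{0} ≡ 1 (mod 11)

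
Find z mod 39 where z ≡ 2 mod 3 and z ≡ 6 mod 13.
M = 3 × 13 = 39. M₁ = 13, y₁ ≡ 1 mod 3. M₂ = 3, y₂ ≡ 9 mod 13. z = 2×13×1 + 6×3×9 ≡ 32 mod 39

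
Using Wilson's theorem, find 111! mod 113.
(112)! = (111)! × (112) ≡ -1 (mod 113). So (111)! ≡ -1 × (112)^(-1) ≡ (-1)×(-1) = 1 (mod 113)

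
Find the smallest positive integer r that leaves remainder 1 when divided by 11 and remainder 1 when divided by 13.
M = 11 × 13 = 143. M₁ = 13, y₁ ≡ 6 mod 11. M₂ = 11, y₂ ≡ 6 mod 13. r = 1×13×6 + 1×11×6 ≡ 1 mod 143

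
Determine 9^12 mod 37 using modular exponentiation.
By repeated squaring (mod 37): 9^{1}≡9, 9^{2}≡7, 9^{4}≡12, 9^{8}≡33. Then 9^{12} = 9^{8+4} ≡ 33 × 12 ≡ 26 (mod 37)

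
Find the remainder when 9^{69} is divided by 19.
By Fermat: 9^{18} ≡ 1 (mod 19). 69 = 3×18 + 15. So 9^{69} ≡ 9^{15} ≡ 11 (mod 19)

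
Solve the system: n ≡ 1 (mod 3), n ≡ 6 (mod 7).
M = 3 × 7 = 21. M₁ = 7, y₁ ≡ 1 (mod 3). M₂ = 3, y₂ ≡ 5 (mod 7). n = 1×7×1 + 6×3×5 ≡ 13 (mod 21)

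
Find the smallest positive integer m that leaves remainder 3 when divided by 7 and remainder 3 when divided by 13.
M = 7 × 13 = 91. M₁ = 13, y₁ ≡ 6 (mod 7). M₂ = 7, y₂ ≡ 2 (mod 13). m = 3×13×6 + 3×7×2 ≡ 3 (mod 91)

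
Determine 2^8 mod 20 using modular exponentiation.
By repeated squaring mod 20: 2^{1}≡2, 2^{2}≡4, 2^{4}≡16, 2^{8}≡16. So 2^{8} ≡ 16 mod 20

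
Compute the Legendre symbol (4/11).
(4/11) = 4^{5} mod 11 = 1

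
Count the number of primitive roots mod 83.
There are φ(83-1) = φ(82) = 40 primitive roots modulo 83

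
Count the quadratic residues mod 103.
The squaring map on Z_103* is 2-to-1, so there are (102)/2 = 51 QRs.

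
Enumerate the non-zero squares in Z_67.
Quadratic residues modulo 67: {1, 4, 6, 9, 10, 14, 15, 16, 17, 19, 21, 22, 23, 24, 25, 26, 29, 33, 35, 36, 37, 39, 40, 47, 49, 54, 55, 56, 59, 60, 62, 64, 65}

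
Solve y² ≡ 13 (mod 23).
The square roots of 13 mod 23 are 6 and 17. Verify: 6² = 36 ≡ 13 (mod 23)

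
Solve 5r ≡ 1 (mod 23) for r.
Since 23 is prime, by Fermat 5^(-1) ≡ 5^{21} ≡ 14 (mod 23). Verify: 5 × 14 = 70 ≡ 1 (mod 23)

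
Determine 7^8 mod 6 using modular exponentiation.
By repeated squaring mod 6: 7^{1}≡1, 7^{2}≡1, 7^{4}≡1, 7^{8}≡1. So 7^{8} ≡ 1 mod 6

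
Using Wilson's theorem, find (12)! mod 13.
By Wilson's theorem, (12)! ≡ -1 ≡ 12 mod 13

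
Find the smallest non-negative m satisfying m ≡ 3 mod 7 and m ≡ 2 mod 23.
M = 7 × 23 = 161. M₁ = 23, y₁ ≡ 4 mod 7. M₂ = 7, y₂ ≡ 10 mod 23. m = 3×23×4 + 2×7×10 ≡ 94 mod 161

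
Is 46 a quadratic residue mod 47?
By Euler's criterion: 46^{23} ≡ 46 (mod 47). Since this equals -1 (≡ 46), 46 is not a QR.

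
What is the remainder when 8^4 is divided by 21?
8^{4} = 4096 ≡ 1 mod 21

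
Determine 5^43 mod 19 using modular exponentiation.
Using Fermat: 5^{18} ≡ 1 mod 19. 43 ≡ 7 mod 18. So 5^{43} ≡ 5^{7} ≡ 16 mod 19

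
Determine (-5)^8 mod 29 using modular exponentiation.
By repeated squaring (mod 29): (-5)^{1}≡24, (-5)^{2}≡25, (-5)^{4}≡16, (-5)^{8}≡24. So (-5)^{8} ≡ 24 (mod 29)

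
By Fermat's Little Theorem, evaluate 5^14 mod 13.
By Fermat: 5^{12} ≡ 1 mod 13. So 5^{14} = 5^{12} · 5^{2} ≡ 5^{2} ≡ 12 mod 13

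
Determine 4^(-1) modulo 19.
Since 19 is prime, by Fermat 4^(-1) ≡ 4^{17} ≡ 5 (mod 19). Verify: 4 × 5 = 20 ≡ 1 (mod 19)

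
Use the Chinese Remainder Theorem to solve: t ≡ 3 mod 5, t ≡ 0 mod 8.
M = 5 × 8 = 40. M₁ = 8, y₁ ≡ 2 mod 5. M₂ = 5, y₂ ≡ 5 mod 8. t = 3×8×2 + 0×5×5 ≡ 8 mod 40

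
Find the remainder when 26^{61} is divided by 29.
By Fermat: 26^{28} ≡ 1 (mod 29). 61 = 2×28 + 5. So 26^{61} ≡ 26^{5} ≡ 18 (mod 29)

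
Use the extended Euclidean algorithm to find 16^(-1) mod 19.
Extended GCD: 16(6) + 19(-5) = 1. So 16^(-1) ≡ 6 (mod 19). Verify: 16 × 6 = 96 ≡ 1 (mod 19)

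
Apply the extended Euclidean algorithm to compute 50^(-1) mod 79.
Extended GCD: 50(-30) + 79(19) = 1. So 50^(-1) ≡ -30 ≡ 49 mod 79. Verify: 50 × 49 = 2450 ≡ 1 mod 79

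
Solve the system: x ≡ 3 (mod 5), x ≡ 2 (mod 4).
M = 5 × 4 = 20. M₁ = 4, y₁ ≡ 4 (mod 5). M₂ = 5, y₂ ≡ 1 (mod 4). x = 3×4×4 + 2×5×1 ≡ 18 (mod 20)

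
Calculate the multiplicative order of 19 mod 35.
Powers of 19 mod 35: 19^1≡19, 19^2≡11, 19^3≡34, 19^4≡16, 19^5≡24, 19^6≡1. Order = 6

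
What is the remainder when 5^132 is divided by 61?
Using Fermat: 5^{60} ≡ 1 (mod 61). 132 ≡ 12 (mod 60). So 5^{132} ≡ 5^{12} ≡ 20 (mod 61)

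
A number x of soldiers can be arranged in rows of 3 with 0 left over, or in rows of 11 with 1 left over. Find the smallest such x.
M = 3 × 11 = 33. M₁ = 11, y₁ ≡ 2 (mod 3). M₂ = 3, y₂ ≡ 4 (mod 11). x = 0×11×2 + 1×3×4 ≡ 12 (mod 33)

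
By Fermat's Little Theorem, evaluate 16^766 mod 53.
By Fermat: 16^{52} ≡ 1 mod 53. 766 ≡ 38 mod 52. So 16^{766} ≡ 16^{38} ≡ 10 mod 53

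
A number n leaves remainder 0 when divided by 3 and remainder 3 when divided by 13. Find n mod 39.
M = 3 × 13 = 39. M₁ = 13, y₁ ≡ 1 mod 3. M₂ = 3, y₂ ≡ 9 mod 13. n = 0×13×1 + 3×3×9 ≡ 3 mod 39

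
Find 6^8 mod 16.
By repeated squaring mod 16: 6^{1}≡6, 6^{2}≡4, 6^{4}≡0, 6^{8}≡0. So 6^{8} ≡ 0 mod 16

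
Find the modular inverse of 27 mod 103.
Since 103 is prime, by Fermat 27^(-1) ≡ 27^{101} ≡ 42 (mod 103). Verify: 27 × 42 = 1134 ≡ 1 (mod 103)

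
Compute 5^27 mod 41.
By repeated squaring (mod 41): 5^{1}≡5, 5^{2}≡25, 5^{4}≡10, 5^{8}≡18, 5^{16}≡37. Then 5^{27} = 5^{16+8+2+1} ≡ 37 × 18 × 25 × 5 ≡ 20 (mod 41)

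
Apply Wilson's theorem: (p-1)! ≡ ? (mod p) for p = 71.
By Wilson's theorem, (70)! ≡ -1 ≡ 70 (mod 71)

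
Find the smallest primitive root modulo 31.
g = 3. Powers: [3, 9, 27, 19, 26, 16, ...] generates all 30 non-zero residues.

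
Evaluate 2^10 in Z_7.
Using Fermat: 2^{6} ≡ 1 (mod 7). 10 ≡ 4 (mod 6). So 2^{10} ≡ 2^{4} ≡ 2 (mod 7)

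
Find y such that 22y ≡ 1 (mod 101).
Since 101 is prime, by Fermat 22^(-1) ≡ 22^{99} ≡ 23 (mod 101). Verify: 22 × 23 = 506 ≡ 1 (mod 101)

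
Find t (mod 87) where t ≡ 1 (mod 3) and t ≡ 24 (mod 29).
M = 3 × 29 = 87. M₁ = 29, y₁ ≡ 2 (mod 3). M₂ = 3, y₂ ≡ 10 (mod 29). t = 1×29×2 + 24×3×10 ≡ 82 (mod 87)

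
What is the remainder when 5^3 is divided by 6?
5^{3} = 125 ≡ 5 mod 6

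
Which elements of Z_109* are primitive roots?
There are φ(108) = 36 primitive roots mod 109: {6, 10, 11, 13, 14, 18, 24, 30, 37, 39, 40, 42, 44, 47, 50, 51, 52, 53, 56, 57, 58, 59, 62, 65, 67, 69, 70, 72, 79, 85, 91, 95, 96, 98, 99, 103}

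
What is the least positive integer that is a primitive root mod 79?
g = 3. For each prime q|78: 3^{39}≡78, 3^{26}≡23, 3^{6}≡18, none ≡ 1, so ord_79(3) = 78 and 3 is a primitive root.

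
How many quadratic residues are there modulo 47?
For prime 47, there are (p-1)/2 = (47-1)/2 = 23 quadratic residues (excluding 0).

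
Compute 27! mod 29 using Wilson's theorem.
(28)! = (27)! × (28) ≡ -1 mod 29. So (27)! ≡ -1 × (28)^(-1) ≡ (-1)×(-1) = 1 mod 29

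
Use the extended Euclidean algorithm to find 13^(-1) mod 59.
Extended GCD: 13(-9) + 59(2) = 1. So 13^(-1) ≡ -9 ≡ 50 mod 59. Verify: 13 × 50 = 650 ≡ 1 mod 59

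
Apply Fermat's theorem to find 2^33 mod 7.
By Fermat: 2^{6} ≡ 1 mod 7. 33 = 5×6 + 3. So 2^{33} ≡ 2^{3} ≡ 1 mod 7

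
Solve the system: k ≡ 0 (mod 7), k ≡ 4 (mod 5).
M = 7 × 5 = 35. M₁ = 5, y₁ ≡ 3 (mod 7). M₂ = 7, y₂ ≡ 3 (mod 5). k = 0×5×3 + 4×7×3 ≡ 14 (mod 35)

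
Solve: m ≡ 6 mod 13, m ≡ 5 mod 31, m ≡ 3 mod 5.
M = 13 × 31 × 5 = 2015. M₁ = 155, y₁ ≡ 12 mod 13. M₂ = 65, y₂ ≡ 21 mod 31. M₃ = 403, y₃ ≡ 2 mod 5. m = 6×155×12 + 5×65×21 + 3×403×2 ≡ 253 mod 2015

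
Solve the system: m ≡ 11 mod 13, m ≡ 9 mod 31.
M = 13 × 31 = 403. M₁ = 31, y₁ ≡ 8 mod 13. M₂ = 13, y₂ ≡ 12 mod 31. m = 11×31×8 + 9×13×12 ≡ 102 mod 403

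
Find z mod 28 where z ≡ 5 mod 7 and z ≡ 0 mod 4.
M = 7 × 4 = 28. M₁ = 4, y₁ ≡ 2 mod 7. M₂ = 7, y₂ ≡ 3 mod 4. z = 5×4×2 + 0×7×3 ≡ 12 mod 28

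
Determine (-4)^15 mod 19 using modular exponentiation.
By repeated squaring mod 19: (-4)^{1}≡15, (-4)^{2}≡16, (-4)^{4}≡9, (-4)^{8}≡5. Then (-4)^{15} = (-4)^{8+4+2+1} ≡ 5 × 9 × 16 × 15 ≡ 8 mod 19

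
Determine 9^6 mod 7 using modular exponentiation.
Using Fermat: 9^{6} ≡ 1 mod 7. 6 ≡ 0 mod 6. So 9^{6} ≡ 9^{0} ≡ 1 mod 7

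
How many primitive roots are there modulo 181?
Number of primitive roots mod 181 = φ(p-1) = φ(180) = 48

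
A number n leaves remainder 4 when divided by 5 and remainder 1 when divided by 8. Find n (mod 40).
M = 5 × 8 = 40. M₁ = 8, y₁ ≡ 2 (mod 5). M₂ = 5, y₂ ≡ 5 (mod 8). n = 4×8×2 + 1×5×5 ≡ 9 (mod 40)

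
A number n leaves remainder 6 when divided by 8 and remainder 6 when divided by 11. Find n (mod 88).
M = 8 × 11 = 88. M₁ = 11, y₁ ≡ 3 (mod 8). M₂ = 8, y₂ ≡ 7 (mod 11). n = 6×11×3 + 6×8×7 ≡ 6 (mod 88)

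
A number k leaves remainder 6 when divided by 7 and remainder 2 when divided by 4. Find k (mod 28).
M = 7 × 4 = 28. M₁ = 4, y₁ ≡ 2 (mod 7). M₂ = 7, y₂ ≡ 3 (mod 4). k = 6×4×2 + 2×7×3 ≡ 6 (mod 28)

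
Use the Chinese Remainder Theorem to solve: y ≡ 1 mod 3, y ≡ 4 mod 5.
M = 3 × 5 = 15. M₁ = 5, y₁ ≡ 2 mod 3. M₂ = 3, y₂ ≡ 2 mod 5. y = 1×5×2 + 4×3×2 ≡ 4 mod 15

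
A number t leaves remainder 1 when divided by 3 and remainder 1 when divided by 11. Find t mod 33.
M = 3 × 11 = 33. M₁ = 11, y₁ ≡ 2 mod 3. M₂ = 3, y₂ ≡ 4 mod 11. t = 1×11×2 + 1×3×4 ≡ 1 mod 33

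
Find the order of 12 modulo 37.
Powers of 12 mod 37: 12^1≡12, 12^2≡33, 12^3≡26, 12^4≡16, 12^5≡7, 12^6≡10, 12^7≡9, 12^8≡34, 12^9≡1. So the order of 12 is 9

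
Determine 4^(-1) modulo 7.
Since 7 is prime, by Fermat 4^(-1) ≡ 4^{5} ≡ 2 (mod 7). Verify: 4 × 2 = 8 ≡ 1 (mod 7)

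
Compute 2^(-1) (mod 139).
Since 139 is prime, by Fermat 2^(-1) ≡ 2^{137} ≡ 70 (mod 139). Verify: 2 × 70 = 140 ≡ 1 (mod 139)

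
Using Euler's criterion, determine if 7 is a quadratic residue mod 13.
By Euler's criterion: 7^{6} ≡ 12 (mod 13). Since this equals -1 (≡ 12), 7 is not a QR.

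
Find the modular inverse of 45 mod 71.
Since 71 is prime, by Fermat 45^(-1) ≡ 45^{69} ≡ 30 mod 71. Verify: 45 × 30 = 1350 ≡ 1 mod 71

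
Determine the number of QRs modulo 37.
The squaring map on Z_37* is 2-to-1, so there are (36)/2 = 18 QRs.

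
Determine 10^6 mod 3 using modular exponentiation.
Using Fermat: 10^{2} ≡ 1 mod 3. 6 ≡ 0 mod 2. So 10^{6} ≡ 10^{0} ≡ 1 mod 3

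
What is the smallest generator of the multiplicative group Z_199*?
g = 3. For each prime q|198: 3^{99}≡198, 3^{66}≡106, 3^{18}≡125, none ≡ 1, so ord_199(3) = 198 and 3 is a primitive root.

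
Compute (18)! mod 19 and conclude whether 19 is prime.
(18)! mod 19 = 18. Since 18 ≡ -1 mod 19, 19 is prime.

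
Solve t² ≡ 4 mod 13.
The square roots of 4 mod 13 are 11 and 2. Verify: 11² = 121 ≡ 4 mod 13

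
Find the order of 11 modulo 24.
Powers of 11 mod 24: 11^1≡11, 11^2≡1. ord_24(11) = 2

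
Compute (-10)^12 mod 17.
By repeated squaring (mod 17): (-10)^{1}≡7, (-10)^{2}≡15, (-10)^{4}≡4, (-10)^{8}≡16. Then (-10)^{12} = (-10)^{8+4} ≡ 16 × 4 ≡ 13 (mod 17)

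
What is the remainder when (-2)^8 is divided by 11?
By repeated squaring mod 11: (-2)^{1}≡9, (-2)^{2}≡4, (-2)^{4}≡5, (-2)^{8}≡3. So (-2)^{8} ≡ 3 mod 11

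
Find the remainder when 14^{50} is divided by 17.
By Fermat: 14^{16} ≡ 1 (mod 17). 50 = 3×16 + 2. So 14^{50} ≡ 14^{2} ≡ 9 (mod 17)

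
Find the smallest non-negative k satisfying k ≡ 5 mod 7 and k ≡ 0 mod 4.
M = 7 × 4 = 28. M₁ = 4, y₁ ≡ 2 mod 7. M₂ = 7, y₂ ≡ 3 mod 4. k = 5×4×2 + 0×7×3 ≡ 12 mod 28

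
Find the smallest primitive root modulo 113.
g = 3. For each prime q|112: 3^{56}≡112, 3^{16}≡49, none ≡ 1, so ord_113(3) = 112 and 3 is a primitive root.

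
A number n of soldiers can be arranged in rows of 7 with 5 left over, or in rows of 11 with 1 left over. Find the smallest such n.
M = 7 × 11 = 77. M₁ = 11, y₁ ≡ 2 mod 7. M₂ = 7, y₂ ≡ 8 mod 11. n = 5×11×2 + 1×7×8 ≡ 12 mod 77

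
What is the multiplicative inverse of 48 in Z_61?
Since 61 is prime, by Fermat 48^(-1) ≡ 48^{59} ≡ 14 mod 61. Verify: 48 × 14 = 672 ≡ 1 mod 61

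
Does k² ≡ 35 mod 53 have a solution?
By Euler's criterion: 35^{26} ≡ 52 mod 53. Since this equals -1 (≡ 52), 35 is not a QR.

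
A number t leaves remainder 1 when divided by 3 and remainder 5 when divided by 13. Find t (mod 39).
M = 3 × 13 = 39. M₁ = 13, y₁ ≡ 1 (mod 3). M₂ = 3, y₂ ≡ 9 (mod 13). t = 1×13×1 + 5×3×9 ≡ 31 (mod 39)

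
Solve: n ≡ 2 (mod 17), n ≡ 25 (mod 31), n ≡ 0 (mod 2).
M = 17 × 31 × 2 = 1054. M₁ = 62, y₁ ≡ 14 (mod 17). M₂ = 34, y₂ ≡ 21 (mod 31). M₃ = 527, y₃ ≡ 1 (mod 2). n = 2×62×14 + 25×34×21 + 0×527×1 ≡ 614 (mod 1054)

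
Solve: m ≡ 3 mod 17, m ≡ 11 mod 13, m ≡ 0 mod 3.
M = 17 × 13 × 3 = 663. M₁ = 39, y₁ ≡ 7 mod 17. M₂ = 51, y₂ ≡ 12 mod 13. M₃ = 221, y₃ ≡ 2 mod 3. m = 3×39×7 + 11×51×12 + 0×221×2 ≡ 258 mod 663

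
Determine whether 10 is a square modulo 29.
By Euler's criterion: 10^{14} ≡ 28 mod 29. Since this equals -1 (≡ 28), 10 is not a QR.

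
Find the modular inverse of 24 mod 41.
Since 41 is prime, by Fermat 24^(-1) ≡ 24^{39} ≡ 12 (mod 41). Verify: 24 × 12 = 288 ≡ 1 (mod 41)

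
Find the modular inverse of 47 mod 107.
Since 107 is prime, by Fermat 47^(-1) ≡ 47^{105} ≡ 41 mod 107. Verify: 47 × 41 = 1927 ≡ 1 mod 107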